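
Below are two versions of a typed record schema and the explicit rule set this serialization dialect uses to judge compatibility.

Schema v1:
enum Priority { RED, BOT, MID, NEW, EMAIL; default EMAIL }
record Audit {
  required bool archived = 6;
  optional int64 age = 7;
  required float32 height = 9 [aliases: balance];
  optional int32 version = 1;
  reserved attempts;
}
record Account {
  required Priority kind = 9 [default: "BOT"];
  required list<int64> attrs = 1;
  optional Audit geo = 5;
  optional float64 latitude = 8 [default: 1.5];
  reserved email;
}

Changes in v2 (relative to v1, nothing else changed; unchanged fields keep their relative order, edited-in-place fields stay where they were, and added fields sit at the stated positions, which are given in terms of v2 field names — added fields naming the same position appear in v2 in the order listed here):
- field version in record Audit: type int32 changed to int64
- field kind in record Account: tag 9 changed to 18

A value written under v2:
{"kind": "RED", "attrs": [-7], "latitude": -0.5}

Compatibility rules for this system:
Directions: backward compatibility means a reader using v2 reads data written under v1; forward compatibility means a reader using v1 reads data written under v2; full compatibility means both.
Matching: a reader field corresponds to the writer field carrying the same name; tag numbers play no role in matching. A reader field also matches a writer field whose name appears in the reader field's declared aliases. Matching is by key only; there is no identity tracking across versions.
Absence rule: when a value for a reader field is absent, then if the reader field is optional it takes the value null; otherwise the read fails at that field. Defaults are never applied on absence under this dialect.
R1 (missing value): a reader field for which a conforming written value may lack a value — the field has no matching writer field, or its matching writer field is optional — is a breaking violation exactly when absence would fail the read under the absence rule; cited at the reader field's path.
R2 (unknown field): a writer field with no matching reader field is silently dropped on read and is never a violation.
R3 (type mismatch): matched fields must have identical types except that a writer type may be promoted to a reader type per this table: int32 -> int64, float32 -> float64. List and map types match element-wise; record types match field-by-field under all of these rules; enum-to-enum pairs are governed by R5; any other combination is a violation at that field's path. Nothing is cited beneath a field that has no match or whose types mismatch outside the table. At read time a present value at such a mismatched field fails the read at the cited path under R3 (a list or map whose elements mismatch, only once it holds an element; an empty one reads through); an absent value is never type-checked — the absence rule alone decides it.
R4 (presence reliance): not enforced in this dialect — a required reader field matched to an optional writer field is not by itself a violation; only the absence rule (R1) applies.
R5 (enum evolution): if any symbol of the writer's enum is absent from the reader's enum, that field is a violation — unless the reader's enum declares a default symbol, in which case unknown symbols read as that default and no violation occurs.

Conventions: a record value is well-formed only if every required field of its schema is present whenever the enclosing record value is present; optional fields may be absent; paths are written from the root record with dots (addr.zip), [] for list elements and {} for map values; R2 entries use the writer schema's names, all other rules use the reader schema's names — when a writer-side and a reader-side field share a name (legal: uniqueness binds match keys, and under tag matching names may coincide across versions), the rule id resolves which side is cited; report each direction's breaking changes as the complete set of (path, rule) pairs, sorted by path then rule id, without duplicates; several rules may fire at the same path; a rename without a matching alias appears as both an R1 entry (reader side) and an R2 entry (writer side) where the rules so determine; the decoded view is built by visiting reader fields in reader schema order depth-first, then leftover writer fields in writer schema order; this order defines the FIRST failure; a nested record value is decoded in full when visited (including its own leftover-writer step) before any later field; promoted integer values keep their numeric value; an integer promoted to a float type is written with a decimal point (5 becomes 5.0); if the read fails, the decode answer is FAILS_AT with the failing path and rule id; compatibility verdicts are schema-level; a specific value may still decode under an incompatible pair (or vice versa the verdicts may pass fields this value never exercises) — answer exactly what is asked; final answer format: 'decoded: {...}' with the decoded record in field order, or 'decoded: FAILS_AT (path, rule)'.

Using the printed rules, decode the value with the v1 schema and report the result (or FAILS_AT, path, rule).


decoded: {"kind": "RED", "attrs": [-7], "geo": null, "latitude": -0.5}

the writer's type comes first in each Account pair
decode (reader v1):
  kind := "RED"
  attrs := [-7]
  geo := null (absent, optional -> null)
  latitude := -0.5
  => decoded: {"kind": "RED", "attrs": [-7], "geo": null, "latitude": -0.5}
ruling out the remaining Account differences:
  field version in record Audit: type int32 changed to int64 -> changes Account's schema-level verdicts only — the decode of this value is the same
  field kind in record Account: tag 9 changed to 18 -> triggers nothing under the printed rules; the Account answer is the same either way


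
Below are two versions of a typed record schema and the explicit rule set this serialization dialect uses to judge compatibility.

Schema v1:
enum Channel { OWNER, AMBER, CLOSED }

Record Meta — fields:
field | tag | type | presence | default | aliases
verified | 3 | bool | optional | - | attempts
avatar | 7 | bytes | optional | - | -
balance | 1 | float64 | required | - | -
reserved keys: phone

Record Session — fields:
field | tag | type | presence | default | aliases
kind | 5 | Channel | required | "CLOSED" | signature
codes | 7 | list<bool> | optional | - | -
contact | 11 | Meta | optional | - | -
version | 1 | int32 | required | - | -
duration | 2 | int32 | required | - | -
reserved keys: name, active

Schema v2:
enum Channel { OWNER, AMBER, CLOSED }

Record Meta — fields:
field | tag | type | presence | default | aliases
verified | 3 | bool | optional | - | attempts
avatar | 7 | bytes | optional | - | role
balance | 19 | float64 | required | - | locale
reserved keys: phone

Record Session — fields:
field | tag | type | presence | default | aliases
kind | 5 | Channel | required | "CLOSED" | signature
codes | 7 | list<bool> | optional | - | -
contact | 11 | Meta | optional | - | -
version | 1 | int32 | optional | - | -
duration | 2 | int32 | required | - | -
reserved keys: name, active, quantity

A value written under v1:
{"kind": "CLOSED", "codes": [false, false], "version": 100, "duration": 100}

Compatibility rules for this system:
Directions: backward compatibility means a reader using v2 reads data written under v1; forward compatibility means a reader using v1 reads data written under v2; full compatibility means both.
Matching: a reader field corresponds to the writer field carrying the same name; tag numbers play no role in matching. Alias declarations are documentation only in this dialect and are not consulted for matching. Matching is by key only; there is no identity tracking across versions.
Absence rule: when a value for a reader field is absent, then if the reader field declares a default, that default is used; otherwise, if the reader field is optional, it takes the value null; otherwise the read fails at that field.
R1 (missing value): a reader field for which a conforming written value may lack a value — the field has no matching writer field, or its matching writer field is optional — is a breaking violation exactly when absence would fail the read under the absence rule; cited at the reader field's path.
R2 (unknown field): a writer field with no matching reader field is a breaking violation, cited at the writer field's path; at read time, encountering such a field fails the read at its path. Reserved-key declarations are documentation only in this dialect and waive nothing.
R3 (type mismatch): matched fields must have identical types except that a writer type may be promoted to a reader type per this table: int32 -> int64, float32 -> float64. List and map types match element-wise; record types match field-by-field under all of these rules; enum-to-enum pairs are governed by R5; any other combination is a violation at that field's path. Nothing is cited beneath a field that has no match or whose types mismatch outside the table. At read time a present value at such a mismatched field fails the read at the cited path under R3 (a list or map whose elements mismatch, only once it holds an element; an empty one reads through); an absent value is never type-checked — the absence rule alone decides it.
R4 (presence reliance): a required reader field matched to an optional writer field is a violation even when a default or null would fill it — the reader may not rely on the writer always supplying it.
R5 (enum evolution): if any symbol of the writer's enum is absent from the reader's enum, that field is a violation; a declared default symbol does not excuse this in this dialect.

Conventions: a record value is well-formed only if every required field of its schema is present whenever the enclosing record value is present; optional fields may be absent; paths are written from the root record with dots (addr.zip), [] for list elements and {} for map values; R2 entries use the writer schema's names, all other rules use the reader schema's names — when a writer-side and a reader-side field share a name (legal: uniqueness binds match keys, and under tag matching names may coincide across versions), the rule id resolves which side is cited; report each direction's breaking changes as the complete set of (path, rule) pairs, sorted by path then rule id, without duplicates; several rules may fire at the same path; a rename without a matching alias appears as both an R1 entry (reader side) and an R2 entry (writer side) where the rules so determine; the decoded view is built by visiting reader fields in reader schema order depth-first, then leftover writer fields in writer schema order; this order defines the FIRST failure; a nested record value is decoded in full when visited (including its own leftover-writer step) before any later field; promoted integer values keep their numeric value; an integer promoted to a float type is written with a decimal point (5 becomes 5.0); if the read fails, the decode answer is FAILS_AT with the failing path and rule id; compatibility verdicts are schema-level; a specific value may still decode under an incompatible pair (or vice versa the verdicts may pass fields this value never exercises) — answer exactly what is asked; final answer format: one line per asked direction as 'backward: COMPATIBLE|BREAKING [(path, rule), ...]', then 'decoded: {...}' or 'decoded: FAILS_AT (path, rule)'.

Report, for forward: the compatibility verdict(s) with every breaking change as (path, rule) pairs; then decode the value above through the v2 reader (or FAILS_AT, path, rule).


forward: BREAKING [(version, R1), (version, R4)]; decoded: {"kind": "CLOSED", "codes": [false, false], "contact": null, "version": 100, "duration": 100}

the writer's type comes first in each Session pair
checking forward for Session: reader v1 against writer v2:
  kind <- kind (Channel -> Channel, writer required)
  codes <- codes (list<bool> -> list<bool>, writer optional)
  contact <- contact (Meta -> Meta, writer optional)
  version <- version (int32 -> int32, writer optional)
  duration <- duration (int32 -> int32, writer required)
  contact.verified <- contact.verified (bool -> bool, writer optional)
  contact.avatar <- contact.avatar (bytes -> bytes, writer optional)
  contact.balance <- contact.balance (float64 -> float64, writer required)
  R1 fires at version
  R4 fires at version
  => forward: BREAKING (2)
migrating the Session value to v2:
  kind := "CLOSED"
  codes := [false, false]
  contact := null (missing; optional => null)
  version := 100
  duration := 100
  => decoded: {"kind": "CLOSED", "codes": [false, false], "contact": null, "version": 100, "duration": 100}
ruling out the remaining Session differences:
  field balance in record Meta: tag 1 changed to 19 -> no rule fires on it in Session's dialect; the asked verdict holds


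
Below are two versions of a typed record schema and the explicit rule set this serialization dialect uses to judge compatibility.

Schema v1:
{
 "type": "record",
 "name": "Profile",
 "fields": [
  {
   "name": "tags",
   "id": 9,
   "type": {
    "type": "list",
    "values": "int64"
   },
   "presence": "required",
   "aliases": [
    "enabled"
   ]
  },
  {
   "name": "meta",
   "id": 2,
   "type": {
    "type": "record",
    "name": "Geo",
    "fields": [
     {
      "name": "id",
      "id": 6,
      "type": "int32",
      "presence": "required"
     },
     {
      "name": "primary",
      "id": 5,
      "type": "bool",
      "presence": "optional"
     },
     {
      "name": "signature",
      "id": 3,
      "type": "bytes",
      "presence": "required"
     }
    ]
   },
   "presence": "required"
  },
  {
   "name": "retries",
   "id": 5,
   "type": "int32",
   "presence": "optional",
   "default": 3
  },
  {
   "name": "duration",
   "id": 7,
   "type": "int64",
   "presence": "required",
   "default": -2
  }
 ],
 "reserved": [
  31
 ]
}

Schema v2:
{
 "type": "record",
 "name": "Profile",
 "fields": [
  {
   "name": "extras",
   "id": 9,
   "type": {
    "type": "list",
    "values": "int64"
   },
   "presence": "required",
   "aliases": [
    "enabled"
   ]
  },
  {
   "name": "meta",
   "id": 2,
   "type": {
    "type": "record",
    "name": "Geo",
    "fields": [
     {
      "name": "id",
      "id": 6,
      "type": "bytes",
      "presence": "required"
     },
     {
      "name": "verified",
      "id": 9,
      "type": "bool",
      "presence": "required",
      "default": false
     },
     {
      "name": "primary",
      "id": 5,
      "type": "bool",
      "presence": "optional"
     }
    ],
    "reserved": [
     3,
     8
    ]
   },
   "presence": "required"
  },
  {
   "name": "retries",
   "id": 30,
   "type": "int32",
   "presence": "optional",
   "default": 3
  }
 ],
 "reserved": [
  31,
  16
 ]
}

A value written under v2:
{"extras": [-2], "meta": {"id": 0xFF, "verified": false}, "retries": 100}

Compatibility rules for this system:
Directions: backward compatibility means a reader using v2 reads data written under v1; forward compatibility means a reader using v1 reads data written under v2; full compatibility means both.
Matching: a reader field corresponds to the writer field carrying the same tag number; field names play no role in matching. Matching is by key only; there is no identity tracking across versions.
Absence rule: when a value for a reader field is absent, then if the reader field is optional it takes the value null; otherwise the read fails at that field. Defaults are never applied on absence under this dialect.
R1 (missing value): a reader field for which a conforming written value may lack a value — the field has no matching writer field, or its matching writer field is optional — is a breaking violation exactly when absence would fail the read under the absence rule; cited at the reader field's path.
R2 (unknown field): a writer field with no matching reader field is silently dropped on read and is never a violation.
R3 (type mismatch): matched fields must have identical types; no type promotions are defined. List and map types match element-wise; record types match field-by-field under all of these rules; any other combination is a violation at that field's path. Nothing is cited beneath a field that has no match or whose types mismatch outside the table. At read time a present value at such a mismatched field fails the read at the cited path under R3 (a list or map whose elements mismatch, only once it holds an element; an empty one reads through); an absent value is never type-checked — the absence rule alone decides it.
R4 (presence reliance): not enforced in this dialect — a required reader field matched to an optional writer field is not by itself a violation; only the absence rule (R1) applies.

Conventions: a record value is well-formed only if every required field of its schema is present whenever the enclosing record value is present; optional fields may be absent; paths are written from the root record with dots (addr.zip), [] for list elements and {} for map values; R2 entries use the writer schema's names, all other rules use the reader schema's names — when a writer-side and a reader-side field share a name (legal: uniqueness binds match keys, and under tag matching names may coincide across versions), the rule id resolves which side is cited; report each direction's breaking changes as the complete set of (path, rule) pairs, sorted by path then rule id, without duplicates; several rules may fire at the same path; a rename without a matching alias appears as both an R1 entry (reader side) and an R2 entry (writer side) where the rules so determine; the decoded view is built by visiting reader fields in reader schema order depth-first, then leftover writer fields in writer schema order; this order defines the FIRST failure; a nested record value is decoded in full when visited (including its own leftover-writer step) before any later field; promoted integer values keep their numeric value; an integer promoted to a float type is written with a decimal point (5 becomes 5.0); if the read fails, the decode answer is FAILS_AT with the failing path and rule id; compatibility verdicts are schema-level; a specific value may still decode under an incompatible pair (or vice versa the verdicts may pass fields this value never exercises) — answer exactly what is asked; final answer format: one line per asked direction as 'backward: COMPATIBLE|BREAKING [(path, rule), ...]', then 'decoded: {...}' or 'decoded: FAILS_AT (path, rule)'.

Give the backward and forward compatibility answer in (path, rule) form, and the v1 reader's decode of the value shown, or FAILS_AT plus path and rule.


backward: BREAKING [(meta.id, R3), (meta.verified, R1)]; forward: BREAKING [(duration, R1), (meta.id, R3), (meta.signature, R1)]; decoded: FAILS_AT (meta.id, R3)

arrows below run writer -> reader for Profile
checking backward for Profile: reader v2 against writer v1:
  list<int64> -> list<int64>, writer required: extras aligns to tags
  Geo -> Geo, writer required: meta aligns to meta
  no writer field matches reader retries
  writer retries: unknown to reader
  writer duration: unknown to reader
  int32 -> bytes, writer required: meta.id aligns to meta.id
  no writer field matches reader meta.verified
  bool -> bool, writer optional: meta.primary aligns to meta.primary
  writer meta.signature: unknown to reader
  breaking: (meta.id, R3)
  breaking: (meta.verified, R1)
  => backward verdict for Profile: BREAKING, 2 violation(s)
checking forward for Profile: reader v1 against writer v2:
  list<int64> -> list<int64>, writer required: tags aligns to extras
  Geo -> Geo, writer required: meta aligns to meta
  no writer field matches reader retries
  no writer field matches reader duration
  writer retries: unknown to reader
  bytes -> int32, writer required: meta.id aligns to meta.id
  bool -> bool, writer optional: meta.primary aligns to meta.primary
  no writer field matches reader meta.signature
  writer meta.verified: unknown to reader
  breaking: (duration, R1)
  breaking: (meta.id, R3)
  breaking: (meta.signature, R1)
  => forward verdict for Profile: BREAKING, 3 violation(s)
decode (reader v1):
  tags := [-2] (from writer extras)
  read fails at meta.id under R3
  => FAILS_AT (meta.id, R3)


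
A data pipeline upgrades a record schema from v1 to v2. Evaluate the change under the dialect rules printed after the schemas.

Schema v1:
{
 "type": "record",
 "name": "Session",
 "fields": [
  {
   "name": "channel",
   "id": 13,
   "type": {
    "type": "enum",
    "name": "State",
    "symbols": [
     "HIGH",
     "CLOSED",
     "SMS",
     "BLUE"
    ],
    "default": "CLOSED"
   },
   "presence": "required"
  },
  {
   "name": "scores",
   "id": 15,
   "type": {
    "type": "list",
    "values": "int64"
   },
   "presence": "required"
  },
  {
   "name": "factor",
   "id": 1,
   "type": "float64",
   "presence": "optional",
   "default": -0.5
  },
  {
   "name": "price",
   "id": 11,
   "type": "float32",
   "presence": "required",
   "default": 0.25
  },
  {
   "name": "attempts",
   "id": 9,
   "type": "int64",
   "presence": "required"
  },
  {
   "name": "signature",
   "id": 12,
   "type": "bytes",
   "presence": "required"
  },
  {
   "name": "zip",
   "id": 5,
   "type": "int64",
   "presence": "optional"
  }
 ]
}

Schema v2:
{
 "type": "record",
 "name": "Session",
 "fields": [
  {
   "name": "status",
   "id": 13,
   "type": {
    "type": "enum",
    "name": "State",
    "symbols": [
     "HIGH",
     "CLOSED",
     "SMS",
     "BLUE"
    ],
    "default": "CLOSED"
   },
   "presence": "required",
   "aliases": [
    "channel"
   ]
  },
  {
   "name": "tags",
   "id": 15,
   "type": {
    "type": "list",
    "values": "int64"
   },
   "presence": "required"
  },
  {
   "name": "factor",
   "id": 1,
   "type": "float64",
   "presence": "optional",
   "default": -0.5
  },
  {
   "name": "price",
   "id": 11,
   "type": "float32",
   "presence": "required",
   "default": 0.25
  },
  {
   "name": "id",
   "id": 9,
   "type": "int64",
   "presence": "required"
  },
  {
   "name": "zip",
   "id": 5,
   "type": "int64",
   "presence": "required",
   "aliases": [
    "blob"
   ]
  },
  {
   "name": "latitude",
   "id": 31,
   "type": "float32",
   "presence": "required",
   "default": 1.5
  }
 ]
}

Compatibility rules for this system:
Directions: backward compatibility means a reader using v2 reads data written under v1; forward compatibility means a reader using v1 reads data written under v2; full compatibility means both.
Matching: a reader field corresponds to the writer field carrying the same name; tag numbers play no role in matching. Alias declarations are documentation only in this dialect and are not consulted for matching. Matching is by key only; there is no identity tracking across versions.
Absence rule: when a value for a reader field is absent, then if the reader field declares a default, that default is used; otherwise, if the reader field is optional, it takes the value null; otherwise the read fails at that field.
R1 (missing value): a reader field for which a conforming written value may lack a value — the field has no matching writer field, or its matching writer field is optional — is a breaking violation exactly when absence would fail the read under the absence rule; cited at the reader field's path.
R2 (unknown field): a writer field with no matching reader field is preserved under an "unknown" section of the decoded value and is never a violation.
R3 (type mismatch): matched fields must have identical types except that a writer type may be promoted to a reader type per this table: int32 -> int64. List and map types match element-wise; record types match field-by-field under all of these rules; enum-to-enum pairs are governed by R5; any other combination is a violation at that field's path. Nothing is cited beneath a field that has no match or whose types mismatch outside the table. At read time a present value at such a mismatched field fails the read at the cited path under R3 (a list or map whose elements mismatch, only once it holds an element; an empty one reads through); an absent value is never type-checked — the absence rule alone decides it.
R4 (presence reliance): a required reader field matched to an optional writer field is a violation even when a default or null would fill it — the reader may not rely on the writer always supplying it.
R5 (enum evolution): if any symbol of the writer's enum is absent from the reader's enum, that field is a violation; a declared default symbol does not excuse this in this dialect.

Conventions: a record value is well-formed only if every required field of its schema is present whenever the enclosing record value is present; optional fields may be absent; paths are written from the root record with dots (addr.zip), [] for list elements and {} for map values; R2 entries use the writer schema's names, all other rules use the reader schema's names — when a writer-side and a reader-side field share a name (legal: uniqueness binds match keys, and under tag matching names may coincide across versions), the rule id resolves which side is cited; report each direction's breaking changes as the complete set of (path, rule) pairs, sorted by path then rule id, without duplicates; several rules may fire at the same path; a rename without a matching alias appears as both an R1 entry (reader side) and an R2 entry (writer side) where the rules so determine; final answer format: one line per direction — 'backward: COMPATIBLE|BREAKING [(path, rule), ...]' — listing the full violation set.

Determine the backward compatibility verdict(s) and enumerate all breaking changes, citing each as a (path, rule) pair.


each type pair in Session: writer, then reader
backward on Session — v2 reading data written by v1:
  status: no writer match
  tags: no writer match
  writer optional, float64 -> float64: reader factor maps from writer factor
  writer required, float32 -> float32: reader price maps from writer price
  id: no writer match
  writer optional, int64 -> int64: reader zip maps from writer zip
  latitude: no writer match
  writer channel: unknown to reader
  writer scores: unknown to reader
  writer attempts: unknown to reader
  writer signature: unknown to reader
  R1 fires at id
  R1 fires at status
  R1 fires at tags
  R1 fires at zip
  R4 fires at zip
  backward on Session therefore BREAKING (5)
the other Session changes do not affect what is asked:
  added field latitude to record Session: required float32, tag 31, default 1.5 (in v2 it sits last) -> fires no rule on Session, leaving the asked answer as it is
  removed field signature from record Session -> affects forward compatibility only, which is not asked

backward: BREAKING [(id, R1), (status, R1), (tags, R1), (zip, R1), (zip, R4)]


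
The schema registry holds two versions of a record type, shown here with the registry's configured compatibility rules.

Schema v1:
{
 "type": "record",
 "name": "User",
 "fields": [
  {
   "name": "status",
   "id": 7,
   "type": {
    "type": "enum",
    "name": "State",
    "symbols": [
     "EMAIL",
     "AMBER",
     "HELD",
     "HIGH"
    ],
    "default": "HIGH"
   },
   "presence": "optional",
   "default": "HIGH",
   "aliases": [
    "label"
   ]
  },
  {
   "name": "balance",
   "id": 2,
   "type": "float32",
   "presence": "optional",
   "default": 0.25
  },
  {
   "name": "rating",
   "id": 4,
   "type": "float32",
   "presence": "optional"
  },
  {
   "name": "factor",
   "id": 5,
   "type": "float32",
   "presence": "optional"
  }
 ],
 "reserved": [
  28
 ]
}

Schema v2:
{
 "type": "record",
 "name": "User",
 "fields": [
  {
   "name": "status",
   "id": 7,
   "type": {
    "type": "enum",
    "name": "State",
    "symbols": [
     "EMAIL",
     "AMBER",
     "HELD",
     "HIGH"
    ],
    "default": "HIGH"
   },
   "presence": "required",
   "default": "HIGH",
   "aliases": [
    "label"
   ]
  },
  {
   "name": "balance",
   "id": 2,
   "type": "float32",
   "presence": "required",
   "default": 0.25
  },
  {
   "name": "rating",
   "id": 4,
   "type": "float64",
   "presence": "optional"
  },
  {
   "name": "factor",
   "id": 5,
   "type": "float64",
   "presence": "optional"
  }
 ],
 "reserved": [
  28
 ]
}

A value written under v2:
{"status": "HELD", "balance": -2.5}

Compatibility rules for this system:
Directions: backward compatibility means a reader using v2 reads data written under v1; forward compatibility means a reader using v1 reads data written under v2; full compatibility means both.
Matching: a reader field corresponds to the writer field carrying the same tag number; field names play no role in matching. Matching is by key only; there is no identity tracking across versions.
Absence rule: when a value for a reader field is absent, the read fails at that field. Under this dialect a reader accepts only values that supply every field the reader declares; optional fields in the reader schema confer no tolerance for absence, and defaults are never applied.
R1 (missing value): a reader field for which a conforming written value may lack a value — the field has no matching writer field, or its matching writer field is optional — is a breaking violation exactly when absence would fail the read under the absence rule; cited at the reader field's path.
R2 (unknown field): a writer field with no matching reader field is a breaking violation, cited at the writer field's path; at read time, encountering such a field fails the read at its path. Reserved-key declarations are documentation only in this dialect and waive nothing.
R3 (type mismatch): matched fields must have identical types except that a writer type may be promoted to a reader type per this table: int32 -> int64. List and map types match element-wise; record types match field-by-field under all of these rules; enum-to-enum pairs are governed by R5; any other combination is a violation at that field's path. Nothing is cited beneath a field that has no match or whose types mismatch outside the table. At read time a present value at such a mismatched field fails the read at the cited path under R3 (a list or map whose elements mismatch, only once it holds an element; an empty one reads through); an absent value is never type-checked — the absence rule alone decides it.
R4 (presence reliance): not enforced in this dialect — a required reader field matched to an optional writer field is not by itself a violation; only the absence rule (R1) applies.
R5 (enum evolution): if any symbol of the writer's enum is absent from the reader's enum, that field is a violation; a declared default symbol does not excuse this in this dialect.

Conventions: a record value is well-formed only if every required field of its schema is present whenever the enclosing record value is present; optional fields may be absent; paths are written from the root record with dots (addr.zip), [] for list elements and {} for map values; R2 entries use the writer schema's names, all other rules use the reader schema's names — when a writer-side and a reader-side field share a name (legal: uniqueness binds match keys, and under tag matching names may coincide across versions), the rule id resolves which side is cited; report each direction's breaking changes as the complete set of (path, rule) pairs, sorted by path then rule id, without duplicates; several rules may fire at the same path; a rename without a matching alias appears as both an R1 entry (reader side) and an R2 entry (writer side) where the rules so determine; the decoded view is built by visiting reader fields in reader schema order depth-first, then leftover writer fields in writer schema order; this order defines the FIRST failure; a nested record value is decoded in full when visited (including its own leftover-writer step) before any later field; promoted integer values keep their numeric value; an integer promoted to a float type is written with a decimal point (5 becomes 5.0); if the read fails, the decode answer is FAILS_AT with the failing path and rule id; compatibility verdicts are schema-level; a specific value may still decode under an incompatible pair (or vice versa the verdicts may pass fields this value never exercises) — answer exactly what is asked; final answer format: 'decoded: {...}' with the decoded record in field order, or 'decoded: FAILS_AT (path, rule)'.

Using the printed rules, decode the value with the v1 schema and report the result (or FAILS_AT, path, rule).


decoded: FAILS_AT (rating, R1)

in User below, arrows point writer -> reader
decode walk for User under reader schema v1:
  status := "HELD"
  balance := -2.5
  read fails at rating under R1 (no fill)
  => FAILS_AT (rating, R1)
ruling out the remaining User differences:
  field balance in record User: optional changed to required -> shifts the User verdicts, not this decode
  field factor in record User: type float32 changed to float64 -> shifts the User verdicts, not this decode
  field status in record User: optional changed to required -> shifts the User verdicts, not this decode


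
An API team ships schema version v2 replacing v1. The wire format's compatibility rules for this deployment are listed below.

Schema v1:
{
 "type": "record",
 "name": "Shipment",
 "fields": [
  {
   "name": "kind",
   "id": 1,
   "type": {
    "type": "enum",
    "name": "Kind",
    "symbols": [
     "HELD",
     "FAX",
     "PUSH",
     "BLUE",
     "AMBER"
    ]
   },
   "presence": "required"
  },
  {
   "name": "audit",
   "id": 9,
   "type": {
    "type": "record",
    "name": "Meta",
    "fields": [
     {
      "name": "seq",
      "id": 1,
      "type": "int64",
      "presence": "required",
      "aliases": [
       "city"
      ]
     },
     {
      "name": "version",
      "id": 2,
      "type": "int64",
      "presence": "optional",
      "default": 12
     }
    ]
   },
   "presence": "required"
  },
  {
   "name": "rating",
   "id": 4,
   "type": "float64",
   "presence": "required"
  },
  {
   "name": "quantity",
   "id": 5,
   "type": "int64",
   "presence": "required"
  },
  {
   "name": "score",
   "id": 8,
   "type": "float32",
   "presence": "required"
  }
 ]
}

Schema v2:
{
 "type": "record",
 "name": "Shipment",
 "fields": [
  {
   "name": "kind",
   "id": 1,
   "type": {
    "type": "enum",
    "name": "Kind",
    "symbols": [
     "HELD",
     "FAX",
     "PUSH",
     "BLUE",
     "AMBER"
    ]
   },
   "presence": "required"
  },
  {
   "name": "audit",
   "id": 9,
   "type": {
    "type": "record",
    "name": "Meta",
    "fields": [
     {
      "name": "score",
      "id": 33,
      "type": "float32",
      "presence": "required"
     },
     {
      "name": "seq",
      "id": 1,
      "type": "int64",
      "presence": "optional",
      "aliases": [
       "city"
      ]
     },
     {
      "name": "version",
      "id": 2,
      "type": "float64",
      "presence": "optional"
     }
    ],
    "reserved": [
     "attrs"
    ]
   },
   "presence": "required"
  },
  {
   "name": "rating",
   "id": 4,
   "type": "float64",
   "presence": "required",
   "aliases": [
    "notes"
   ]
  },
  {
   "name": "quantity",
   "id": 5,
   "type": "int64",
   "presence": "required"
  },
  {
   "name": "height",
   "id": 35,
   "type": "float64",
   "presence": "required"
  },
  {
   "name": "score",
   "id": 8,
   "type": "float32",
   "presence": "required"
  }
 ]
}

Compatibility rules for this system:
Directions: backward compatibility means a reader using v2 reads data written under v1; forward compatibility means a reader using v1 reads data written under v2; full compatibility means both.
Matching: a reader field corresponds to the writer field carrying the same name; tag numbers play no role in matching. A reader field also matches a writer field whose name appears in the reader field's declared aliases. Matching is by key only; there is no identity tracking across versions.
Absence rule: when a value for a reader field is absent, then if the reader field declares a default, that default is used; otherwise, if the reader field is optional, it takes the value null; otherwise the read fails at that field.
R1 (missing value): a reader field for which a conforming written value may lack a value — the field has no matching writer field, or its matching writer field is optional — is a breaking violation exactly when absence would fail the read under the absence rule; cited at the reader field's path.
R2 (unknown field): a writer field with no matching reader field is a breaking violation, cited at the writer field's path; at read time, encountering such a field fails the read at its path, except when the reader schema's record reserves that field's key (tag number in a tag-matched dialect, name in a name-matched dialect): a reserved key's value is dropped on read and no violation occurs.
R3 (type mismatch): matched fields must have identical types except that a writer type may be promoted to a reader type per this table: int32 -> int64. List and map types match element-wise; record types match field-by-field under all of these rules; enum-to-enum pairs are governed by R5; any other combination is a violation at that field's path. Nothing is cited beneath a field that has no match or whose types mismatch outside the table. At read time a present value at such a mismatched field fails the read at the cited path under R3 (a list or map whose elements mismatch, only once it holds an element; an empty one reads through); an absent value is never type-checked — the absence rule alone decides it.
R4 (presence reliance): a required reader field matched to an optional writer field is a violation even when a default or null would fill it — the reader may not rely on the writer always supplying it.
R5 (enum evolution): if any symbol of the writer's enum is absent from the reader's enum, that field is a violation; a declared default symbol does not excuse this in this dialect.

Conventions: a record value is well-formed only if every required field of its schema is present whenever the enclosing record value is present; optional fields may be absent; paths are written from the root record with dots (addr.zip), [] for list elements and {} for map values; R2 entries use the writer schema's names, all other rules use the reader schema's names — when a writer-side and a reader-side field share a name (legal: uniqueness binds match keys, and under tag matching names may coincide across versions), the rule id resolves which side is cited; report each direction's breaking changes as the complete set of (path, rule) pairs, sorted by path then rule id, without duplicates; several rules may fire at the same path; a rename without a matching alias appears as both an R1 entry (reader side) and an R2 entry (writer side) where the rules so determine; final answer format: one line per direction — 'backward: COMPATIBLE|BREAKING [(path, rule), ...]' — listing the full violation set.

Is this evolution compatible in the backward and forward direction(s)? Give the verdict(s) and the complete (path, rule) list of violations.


backward: BREAKING [(audit.score, R1), (audit.version, R3), (height, R1)]; forward: BREAKING [(audit.score, R2), (audit.seq, R1), (audit.seq, R4), (audit.version, R3), (height, R2)]

arrows below run writer -> reader for Shipment
backward on Shipment — v2 reading data written by v1:
  Kind -> Kind, writer required: kind aligns to kind
  Meta -> Meta, writer required: audit aligns to audit
  float64 -> float64, writer required: rating aligns to rating
  int64 -> int64, writer required: quantity aligns to quantity
  height: no writer-side match
  float32 -> float32, writer required: score aligns to score
  audit.score: no writer-side match
  int64 -> int64, writer required: audit.seq aligns to audit.seq
  int64 -> float64, writer optional: audit.version aligns to audit.version
  breaking: (audit.score, R1)
  breaking: (audit.version, R3)
  breaking: (height, R1)
  backward on Shipment therefore BREAKING (3)
forward on Shipment — v1 reading data written by v2:
  Kind -> Kind, writer required: kind aligns to kind
  Meta -> Meta, writer required: audit aligns to audit
  float64 -> float64, writer required: rating aligns to rating
  int64 -> int64, writer required: quantity aligns to quantity
  float32 -> float32, writer required: score aligns to score
  writer height: unknown to reader
  int64 -> int64, writer optional: audit.seq aligns to audit.seq
  float64 -> int64, writer optional: audit.version aligns to audit.version
  writer audit.score: unknown to reader
  breaking: (audit.score, R2)
  breaking: (audit.seq, R1)
  breaking: (audit.seq, R4)
  breaking: (audit.version, R3)
  breaking: (height, R2)
  forward on Shipment therefore BREAKING (5)
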